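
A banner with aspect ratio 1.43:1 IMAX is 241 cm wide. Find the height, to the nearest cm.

At 1.43:1 IMAX, 241 / 1.430 ≈ 168.53.

169 cm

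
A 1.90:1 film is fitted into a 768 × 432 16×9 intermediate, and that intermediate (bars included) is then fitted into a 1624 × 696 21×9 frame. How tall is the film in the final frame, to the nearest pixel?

651 px

1.90:1 in 768×432: fills the width, so the film is 768.00 × 404.21.
Second fit — the 16×9 canvas into 1624×696 spans the height: 1237.33 × 696.00 (×1.6111 from 768×432).
So the film's height is 404.21 × 1.6111 ≈ 651.23.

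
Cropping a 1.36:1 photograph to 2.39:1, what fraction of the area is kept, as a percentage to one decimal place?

56.9%

Going from 1.36:1 to 2.39:1 means cutting height while keeping width.
(1.360)/(2.390) ≈ 0.569 of the area survives.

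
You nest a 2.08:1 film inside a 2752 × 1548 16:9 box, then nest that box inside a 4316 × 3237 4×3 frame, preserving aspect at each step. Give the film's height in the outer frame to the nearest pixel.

First fit — 2.08:1 into 2752×1548 spans the width: 2752.00 × 1323.08.
16:9 in 4316×3237: fills the width, so the intermediate becomes 4316.00 × 2427.75 — a scale of ×1.5683.
The film scales with it: height 1323.08 × 1.5683 ≈ 2075.00.

2075 px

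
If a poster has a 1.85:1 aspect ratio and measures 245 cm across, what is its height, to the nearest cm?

Height = 245 / 1.850 = 132.43.

132 cm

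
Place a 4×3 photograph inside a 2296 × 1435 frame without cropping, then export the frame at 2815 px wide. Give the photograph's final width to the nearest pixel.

2346 px

At 2296×1435 the photograph is height-limited, so width = 1435 × 4/3 ≈ 1913.33 px.
Resizing to 2815 px wide multiplies everything by 1.2260: 1913.33 → 2345.83 px.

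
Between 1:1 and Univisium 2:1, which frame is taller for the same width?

1:1

1 and Univisium 2:1 = 2; 2 > 1. The smaller width-to-height ratio is the taller frame.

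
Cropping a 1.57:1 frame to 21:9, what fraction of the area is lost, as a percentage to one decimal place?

21:9 is wider than 1.57:1, so the crop keeps the full width and trims the height.
Area ratio = (1.570)/(2.333) = 67.29%; the remaining 32.71% is cropped out.

32.7%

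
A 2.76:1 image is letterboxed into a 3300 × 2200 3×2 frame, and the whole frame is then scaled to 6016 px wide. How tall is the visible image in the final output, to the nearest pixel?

2180 px

At 3300×2200 the image is width-limited, so height = 3300 / 2.760 ≈ 1195.65 px.
The frame scales by 6016/3300 = 1.8230; 1195.65 × 1.8230 ≈ 2179.71 px.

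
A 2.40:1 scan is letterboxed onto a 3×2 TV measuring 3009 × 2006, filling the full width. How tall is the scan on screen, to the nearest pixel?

1254 px

That makes the image 1253.75 px tall (3009 / 2.400).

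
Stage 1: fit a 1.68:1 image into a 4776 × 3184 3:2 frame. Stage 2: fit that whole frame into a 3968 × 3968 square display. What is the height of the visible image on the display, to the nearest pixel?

2362 px

Inside the 4776×3184 canvas the image is width-limited at 4776.00 × 2842.86.
Second fit — the 3:2 canvas into 3968×3968 spans the width: 3968.00 × 2645.33 (×0.8308 from 4776×3184).
So the image's height is 2842.86 × 0.8308 ≈ 2361.90.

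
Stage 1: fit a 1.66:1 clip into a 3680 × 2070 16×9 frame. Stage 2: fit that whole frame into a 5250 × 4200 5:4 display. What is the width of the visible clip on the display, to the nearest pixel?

4902 px

Inside the 3680×2070 canvas the clip is height-limited at 3436.20 × 2070.00.
Second fit — the 16×9 canvas into 5250×4200 spans the width: 5250.00 × 2953.12 (×1.4266 from 3680×2070).
The clip scales with it: width 3436.20 × 1.4266 ≈ 4902.19.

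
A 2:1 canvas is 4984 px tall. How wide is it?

9968 px

At 2:1, 4984 × 2/1 ≈ 9968.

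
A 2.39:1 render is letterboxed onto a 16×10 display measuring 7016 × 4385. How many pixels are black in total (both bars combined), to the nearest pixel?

2.39:1 (2.390) > 16×10 (1.600), so the render fills the width.
Content height = 7016 / 2.390 ≈ 2935.5649 px.
Black = 4385 − 2935.5649 = 1449.4351 px.
That's 1449.4351 × 7016 ≈ 10169237 black pixels.

10169237 pixels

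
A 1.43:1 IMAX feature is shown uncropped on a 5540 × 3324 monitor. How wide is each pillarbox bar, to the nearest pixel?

393 px

1.43:1 IMAX (1.430) < 5:3 (1.667), so the feature fills the height.
The feature is 3324 × 1.430 ≈ 4753.32 px wide.
Leftover width: 5540 − 4753.32 = 786.68 px → 393.34 each side.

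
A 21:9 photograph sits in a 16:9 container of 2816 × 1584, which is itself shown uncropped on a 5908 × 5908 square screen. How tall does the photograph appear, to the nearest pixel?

2532 px

Inside the 2816×1584 canvas the photograph is width-limited at 2816.00 × 1206.86.
16:9 in 5908×5908: fills the width, so the intermediate becomes 5908.00 × 3323.25 — a scale of ×2.0980.
Applying the same ×2.0980: 1206.86 → 2532.00.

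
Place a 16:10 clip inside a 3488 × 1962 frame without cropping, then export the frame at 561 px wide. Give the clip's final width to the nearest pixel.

Fitted into 3488×1962, the clip spans the height; its width is 1962 × 16/10 ≈ 3139.20 px.
Resizing to 561 px wide multiplies everything by 0.1608: 3139.20 → 504.90 px.

505 px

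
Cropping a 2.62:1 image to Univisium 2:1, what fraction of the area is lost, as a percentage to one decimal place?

Going from 2.62:1 to Univisium 2:1 means cutting width while keeping height.
(2.000)/(2.620) ≈ 0.763 of the area survives, leaving 23.66% discarded.

23.7%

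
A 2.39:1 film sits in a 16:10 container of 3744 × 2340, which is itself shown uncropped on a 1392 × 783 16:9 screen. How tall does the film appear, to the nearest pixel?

524 px

First fit — 2.39:1 into 3744×2340 spans the width: 3744.00 × 1566.53.
16:10 in 1392×783: fills the height, so the intermediate becomes 1252.80 × 783.00 — a scale of ×0.3346.
So the film's height is 1566.53 × 0.3346 ≈ 524.18.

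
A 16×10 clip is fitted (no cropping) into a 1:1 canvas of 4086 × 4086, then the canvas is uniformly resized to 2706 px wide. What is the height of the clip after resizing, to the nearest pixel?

1691 px

At 4086×4086 the clip is width-limited, so height = 4086 × 10/16 ≈ 2553.75 px.
Scaling 4086 → 2706 is ×0.6623, so the height becomes 2553.75 × 0.6623 ≈ 1691.25 px.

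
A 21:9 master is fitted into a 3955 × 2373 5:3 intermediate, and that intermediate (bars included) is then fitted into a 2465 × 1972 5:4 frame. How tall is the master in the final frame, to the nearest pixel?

Inside the 3955×2373 canvas the master is width-limited at 3955.00 × 1695.00.
Second fit — the 5:3 canvas into 2465×1972 spans the width: 2465.00 × 1479.00 (×0.6233 from 3955×2373).
Applying the same ×0.6233: 1695.00 → 1056.43.

1056 px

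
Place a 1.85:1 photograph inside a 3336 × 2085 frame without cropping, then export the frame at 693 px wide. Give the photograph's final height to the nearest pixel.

Fitted into 3336×2085, the photograph spans the width; its height is 3336 / 1.850 ≈ 1803.24 px.
Resizing to 693 px wide multiplies everything by 0.2077: 1803.24 → 374.59 px.

375 px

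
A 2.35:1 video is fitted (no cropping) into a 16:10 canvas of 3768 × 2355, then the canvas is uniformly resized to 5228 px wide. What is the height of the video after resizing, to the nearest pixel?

2225 px

In the 3768×2355 frame the video fills the width: height = 3768 / 2.350 ≈ 1603.40 px.
The frame scales by 5228/3768 = 1.3875; 1603.40 × 1.3875 ≈ 2224.68 px.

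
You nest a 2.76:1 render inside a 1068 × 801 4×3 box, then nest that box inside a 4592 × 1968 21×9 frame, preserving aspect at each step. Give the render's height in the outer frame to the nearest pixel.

951 px

Inside the 1068×801 canvas the render is width-limited at 1068.00 × 386.96.
The 4×3 canvas is height-limited in 4592×1968, giving 2624.00 × 1968.00; scale factor 2.4569.
The render scales with it: height 386.96 × 2.4569 ≈ 950.72.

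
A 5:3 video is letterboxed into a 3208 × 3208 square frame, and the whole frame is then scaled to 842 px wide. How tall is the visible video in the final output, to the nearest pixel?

505 px

In the 3208×3208 frame the video fills the width: height = 3208 × 3/5 ≈ 1924.80 px.
The frame scales by 842/3208 = 0.2625; 1924.80 × 0.2625 ≈ 505.20 px.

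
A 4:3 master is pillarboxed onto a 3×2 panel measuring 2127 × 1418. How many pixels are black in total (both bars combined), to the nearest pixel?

335121 pixels

4:3 (1.333) < 3×2 (1.500), so the master fills the height.
That makes the image 1890.6667 px wide (1418 × 4/3).
Black = 2127 − 1890.6667 = 236.3333 px.
That's 236.3333 × 1418 ≈ 335121 black pixels.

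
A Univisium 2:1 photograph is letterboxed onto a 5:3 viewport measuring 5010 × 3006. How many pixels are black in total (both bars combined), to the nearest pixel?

2510010 pixels

Since 2.000 > 1.667, the photograph is width-limited.
That makes the image 2505.0000 px tall (5010 × 1/2).
Black = 3006 − 2505.0000 = 501.0000 px.
That's 501.0000 × 5010 ≈ 2510010 black pixels.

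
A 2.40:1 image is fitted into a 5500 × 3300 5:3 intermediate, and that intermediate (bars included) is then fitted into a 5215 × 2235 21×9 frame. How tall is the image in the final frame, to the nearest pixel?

1552 px

Inside the 5500×3300 canvas the image is width-limited at 5500.00 × 2291.67.
5:3 in 5215×2235: fills the height, so the intermediate becomes 3725.00 × 2235.00 — a scale of ×0.6773.
The image scales with it: height 2291.67 × 0.6773 ≈ 1552.08.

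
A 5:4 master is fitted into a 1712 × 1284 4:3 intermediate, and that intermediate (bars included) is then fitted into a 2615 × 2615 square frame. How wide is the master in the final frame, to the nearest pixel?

First fit — 5:4 into 1712×1284 spans the height: 1605.00 × 1284.00.
Second fit — the 4:3 canvas into 2615×2615 spans the width: 2615.00 × 1961.25 (×1.5275 from 1712×1284).
So the master's width is 1605.00 × 1.5275 ≈ 2451.56.

2452 px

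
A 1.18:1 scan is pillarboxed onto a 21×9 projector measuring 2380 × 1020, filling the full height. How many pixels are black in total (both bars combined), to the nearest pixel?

The scan is 1020 × 1.180 ≈ 1203.6000 px wide.
Leftover width: 2380 − 1203.6000 = 1176.4000 px.
Across the 1020-px span: 1176.4000 × 1020 ≈ 1199928 px.

1199928 pixels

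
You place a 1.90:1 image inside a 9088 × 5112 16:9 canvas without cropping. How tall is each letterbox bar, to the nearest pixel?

1.90:1 is wider than 16:9, so it spans the full width.
The image is 9088 / 1.900 ≈ 4783.16 px tall.
Leftover height: 5112 − 4783.16 = 328.84 px → 164.42 each side.

164 px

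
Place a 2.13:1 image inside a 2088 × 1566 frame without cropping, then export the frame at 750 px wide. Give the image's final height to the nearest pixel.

352 px

At 2088×1566 the image is width-limited, so height = 2088 / 2.130 ≈ 980.28 px.
The frame scales by 750/2088 = 0.3592; 980.28 × 0.3592 ≈ 352.11 px.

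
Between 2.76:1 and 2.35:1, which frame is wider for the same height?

2.76:1

2.76 and 2.35; 2.76 > 2.35.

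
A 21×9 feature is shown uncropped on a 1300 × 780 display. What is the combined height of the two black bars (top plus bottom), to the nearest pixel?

223 px

Since 2.333 > 1.667, the feature is width-limited.
Content height = 1300 × 9/21 ≈ 557.14 px.
780 − 557.14 = 222.86 px of bars.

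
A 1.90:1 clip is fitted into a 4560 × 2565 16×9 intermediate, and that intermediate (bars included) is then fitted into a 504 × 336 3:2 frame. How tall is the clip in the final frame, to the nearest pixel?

First fit — 1.90:1 into 4560×2565 spans the width: 4560.00 × 2400.00.
The 16×9 canvas is width-limited in 504×336, giving 504.00 × 283.50; scale factor 0.1105.
So the clip's height is 2400.00 × 0.1105 ≈ 265.26.

265 px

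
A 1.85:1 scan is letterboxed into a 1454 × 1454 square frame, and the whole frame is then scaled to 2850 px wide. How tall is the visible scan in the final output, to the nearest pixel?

At 1454×1454 the scan is width-limited, so height = 1454 / 1.850 ≈ 785.95 px.
Resizing to 2850 px wide multiplies everything by 1.9601: 785.95 → 1540.54 px.

1541 px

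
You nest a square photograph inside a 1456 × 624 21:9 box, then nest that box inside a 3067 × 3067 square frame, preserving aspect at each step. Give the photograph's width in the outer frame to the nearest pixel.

1314 px

Inside the 1456×624 canvas the photograph is height-limited at 624.00 × 624.00.
Second fit — the 21:9 canvas into 3067×3067 spans the width: 3067.00 × 1314.43 (×2.1065 from 1456×624).
The photograph scales with it: width 624.00 × 2.1065 ≈ 1314.43.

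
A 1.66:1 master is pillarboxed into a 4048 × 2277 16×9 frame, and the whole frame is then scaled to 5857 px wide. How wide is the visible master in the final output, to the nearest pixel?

Fitted into 4048×2277, the master spans the height; its width is 2277 × 1.660 ≈ 3779.82 px.
Scaling 4048 → 5857 is ×1.4469, so the width becomes 3779.82 × 1.4469 ≈ 5468.97 px.

5469 px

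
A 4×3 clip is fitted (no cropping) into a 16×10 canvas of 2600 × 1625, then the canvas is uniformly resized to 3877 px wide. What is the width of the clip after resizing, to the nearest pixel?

Fitted into 2600×1625, the clip spans the height; its width is 1625 × 4/3 ≈ 2166.67 px.
Scaling 2600 → 3877 is ×1.4912, so the width becomes 2166.67 × 1.4912 ≈ 3230.83 px.

3231 px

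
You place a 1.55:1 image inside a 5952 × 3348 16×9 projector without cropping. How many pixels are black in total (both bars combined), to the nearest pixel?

1.55:1 (1.550) < 16×9 (1.778), so the image fills the height.
Content width = 3348 × 1.550 ≈ 5189.4000 px.
5952 − 5189.4000 = 762.6000 px of bars.
Bar area = 762.6000 × 3348 ≈ 2553185 px.

2553185 pixels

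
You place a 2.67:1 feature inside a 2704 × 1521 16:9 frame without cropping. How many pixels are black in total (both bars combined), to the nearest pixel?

1374351 pixels

2.67:1 (2.670) > 16:9 (1.778), so the feature fills the width.
Content height = 2704 / 2.670 ≈ 1012.7341 px.
1521 − 1012.7341 = 508.2659 px of bars.
That's 508.2659 × 2704 ≈ 1374351 black pixels.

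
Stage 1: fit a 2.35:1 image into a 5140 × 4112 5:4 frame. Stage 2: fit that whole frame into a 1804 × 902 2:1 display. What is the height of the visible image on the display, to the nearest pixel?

Inside the 5140×4112 canvas the image is width-limited at 5140.00 × 2187.23.
Second fit — the 5:4 canvas into 1804×902 spans the height: 1127.50 × 902.00 (×0.2194 from 5140×4112).
So the image's height is 2187.23 × 0.2194 ≈ 479.79.

480 px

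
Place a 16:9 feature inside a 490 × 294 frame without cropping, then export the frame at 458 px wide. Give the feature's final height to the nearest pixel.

258 px

Fitted into 490×294, the feature spans the width; its height is 490 × 9/16 ≈ 275.62 px.
The frame scales by 458/490 = 0.9347; 275.62 × 0.9347 ≈ 257.62 px.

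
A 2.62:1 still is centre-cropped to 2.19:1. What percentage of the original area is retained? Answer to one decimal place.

83.6%

Going from 2.62:1 to 2.19:1 means cutting width while keeping height.
Fraction kept = (2.190)/(2.620) ≈ 83.59%.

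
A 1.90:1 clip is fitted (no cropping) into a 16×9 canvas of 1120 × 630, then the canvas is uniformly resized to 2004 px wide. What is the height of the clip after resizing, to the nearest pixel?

1055 px

In the 1120×630 frame the clip fills the width: height = 1120 / 1.900 ≈ 589.47 px.
The frame scales by 2004/1120 = 1.7893; 589.47 × 1.7893 ≈ 1054.74 px.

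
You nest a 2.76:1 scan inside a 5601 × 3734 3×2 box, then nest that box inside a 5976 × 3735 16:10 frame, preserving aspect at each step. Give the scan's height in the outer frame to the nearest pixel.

2030 px

First fit — 2.76:1 into 5601×3734 spans the width: 5601.00 × 2029.35.
3×2 in 5976×3735: fills the height, so the intermediate becomes 5602.50 × 3735.00 — a scale of ×1.0003.
The scan scales with it: height 2029.35 × 1.0003 ≈ 2029.89.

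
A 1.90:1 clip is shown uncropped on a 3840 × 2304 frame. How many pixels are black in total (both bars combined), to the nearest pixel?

Since 1.900 > 1.667, the clip is width-limited.
Content height = 3840 / 1.900 ≈ 2021.0526 px.
Leftover height: 2304 − 2021.0526 = 282.9474 px.
That's 282.9474 × 3840 ≈ 1086518 black pixels.

1086518 pixels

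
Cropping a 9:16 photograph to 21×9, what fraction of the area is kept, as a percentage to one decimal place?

24.1%

The width stays; only height is cut (since 21×9 is wider than 9:16).
Fraction kept = (0.562)/(2.333) ≈ 24.11%.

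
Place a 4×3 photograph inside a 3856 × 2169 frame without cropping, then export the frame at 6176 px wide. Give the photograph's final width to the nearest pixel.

Fitted into 3856×2169, the photograph spans the height; its width is 2169 × 4/3 ≈ 2892.00 px.
The frame scales by 6176/3856 = 1.6017; 2892.00 × 1.6017 ≈ 4632.00 px.

4632 px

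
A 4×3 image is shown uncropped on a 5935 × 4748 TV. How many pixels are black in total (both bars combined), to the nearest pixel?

1761211 pixels

4×3 (1.333) > 5:4 (1.250), so the image fills the width.
The image is 5935 × 3/4 ≈ 4451.2500 px tall.
Leftover height: 4748 − 4451.2500 = 296.7500 px.
Across the 5935-px span: 296.7500 × 5935 ≈ 1761211 px.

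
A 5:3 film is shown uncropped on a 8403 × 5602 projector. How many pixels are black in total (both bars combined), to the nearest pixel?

5:3 is wider than 3×2, so it spans the full width.
The film is 8403 × 3/5 ≈ 5041.8000 px tall.
Leftover height: 5602 − 5041.8000 = 560.2000 px.
Across the 8403-px span: 560.2000 × 8403 ≈ 4707361 px.

4707361 pixels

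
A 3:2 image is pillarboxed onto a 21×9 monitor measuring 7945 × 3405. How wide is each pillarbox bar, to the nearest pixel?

3:2 (1.500) < 21×9 (2.333), so the image fills the height.
Content width = 3405 × 3/2 ≈ 5107.50 px.
Leftover width: 7945 − 5107.50 = 2837.50 px → 1418.75 each side.

1419 px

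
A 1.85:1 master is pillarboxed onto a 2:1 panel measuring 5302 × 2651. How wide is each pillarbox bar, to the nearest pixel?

199 px

1.85:1 (1.850) < 2:1 (2.000), so the master fills the height.
That makes the image 4904.35 px wide (2651 × 1.850).
Leftover width: 5302 − 4904.35 = 397.65 px → 198.82 each side.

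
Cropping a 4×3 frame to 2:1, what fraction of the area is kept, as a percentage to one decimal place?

66.7%

2:1 is wider than 4×3, so the crop keeps the full width and trims the height.
Area ratio = (1.333)/(2.000) = 66.67% retained.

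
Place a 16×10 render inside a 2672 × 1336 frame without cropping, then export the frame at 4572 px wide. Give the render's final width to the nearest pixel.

3658 px

At 2672×1336 the render is height-limited, so width = 1336 × 16/10 ≈ 2137.60 px.
Resizing to 4572 px wide multiplies everything by 1.7111: 2137.60 → 3657.60 px.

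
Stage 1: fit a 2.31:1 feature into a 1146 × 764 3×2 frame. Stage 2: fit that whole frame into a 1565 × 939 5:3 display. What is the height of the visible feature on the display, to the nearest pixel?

610 px

2.31:1 in 1146×764: fills the width, so the feature is 1146.00 × 496.10.
The 3×2 canvas is height-limited in 1565×939, giving 1408.50 × 939.00; scale factor 1.2291.
So the feature's height is 496.10 × 1.2291 ≈ 609.74.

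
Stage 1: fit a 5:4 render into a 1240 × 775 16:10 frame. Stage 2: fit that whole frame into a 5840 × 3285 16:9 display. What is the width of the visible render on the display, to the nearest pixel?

Inside the 1240×775 canvas the render is height-limited at 968.75 × 775.00.
16:10 in 5840×3285: fills the height, so the intermediate becomes 5256.00 × 3285.00 — a scale of ×4.2387.
So the render's width is 968.75 × 4.2387 ≈ 4106.25.

4106 px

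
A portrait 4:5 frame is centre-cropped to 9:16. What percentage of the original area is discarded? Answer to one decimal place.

29.7%

9:16 is narrower than portrait 4:5, so the crop keeps the full height and trims the width.
Fraction kept = (0.562)/(0.800) ≈ 70.31%, so 29.69% is lost.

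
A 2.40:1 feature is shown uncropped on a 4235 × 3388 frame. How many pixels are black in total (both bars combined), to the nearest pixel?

2.40:1 is wider than 5:4, so it spans the full width.
Content height = 4235 / 2.400 ≈ 1764.5833 px.
Leftover height: 3388 − 1764.5833 = 1623.4167 px.
Across the 4235-px span: 1623.4167 × 4235 ≈ 6875170 px.

6875170 pixels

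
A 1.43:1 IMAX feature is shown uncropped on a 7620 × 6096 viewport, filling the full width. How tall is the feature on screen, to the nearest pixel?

That makes the image 5328.67 px tall (7620 / 1.430).

5329 px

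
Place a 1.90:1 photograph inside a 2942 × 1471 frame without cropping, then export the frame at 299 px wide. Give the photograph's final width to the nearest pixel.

284 px

At 2942×1471 the photograph is height-limited, so width = 1471 × 1.900 ≈ 2794.90 px.
Scaling 2942 → 299 is ×0.1016, so the width becomes 2794.90 × 0.1016 ≈ 284.05 px.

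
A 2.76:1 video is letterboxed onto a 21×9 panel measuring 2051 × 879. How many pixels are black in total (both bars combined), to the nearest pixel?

Since 2.760 > 2.333, the video is width-limited.
That makes the image 743.1159 px tall (2051 / 2.760).
879 − 743.1159 = 135.8841 px of bars.
Across the 2051-px span: 135.8841 × 2051 ≈ 278698 px.

278698 pixels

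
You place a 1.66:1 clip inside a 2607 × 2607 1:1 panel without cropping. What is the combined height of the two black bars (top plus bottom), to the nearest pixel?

Since 1.660 > 1.000, the clip is width-limited.
The clip is 2607 / 1.660 ≈ 1570.48 px tall.
Leftover height: 2607 − 1570.48 = 1036.52 px.

1037 px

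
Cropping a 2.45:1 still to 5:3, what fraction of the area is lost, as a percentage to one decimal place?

Going from 2.45:1 to 5:3 means cutting width while keeping height.
Area ratio = (1.667)/(2.450) = 68.03%; the remaining 31.97% is cropped out.

32.0%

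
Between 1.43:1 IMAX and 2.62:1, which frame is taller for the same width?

1.43 and 2.62; 2.62 > 1.43. The smaller width-to-height ratio is the taller frame.

1.43:1 IMAX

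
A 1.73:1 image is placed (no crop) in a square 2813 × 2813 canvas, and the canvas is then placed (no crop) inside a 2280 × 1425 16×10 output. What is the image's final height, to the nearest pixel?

824 px

Inside the 2813×2813 canvas the image is width-limited at 2813.00 × 1626.01.
The square canvas is height-limited in 2280×1425, giving 1425.00 × 1425.00; scale factor 0.5066.
The image scales with it: height 1626.01 × 0.5066 ≈ 823.70.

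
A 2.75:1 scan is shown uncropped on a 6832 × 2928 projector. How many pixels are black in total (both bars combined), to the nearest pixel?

Since 2.750 > 2.333, the scan is width-limited.
The scan is 6832 / 2.750 ≈ 2484.3636 px tall.
Black = 2928 − 2484.3636 = 443.6364 px.
Bar area = 443.6364 × 6832 ≈ 3030924 px.

3030924 pixels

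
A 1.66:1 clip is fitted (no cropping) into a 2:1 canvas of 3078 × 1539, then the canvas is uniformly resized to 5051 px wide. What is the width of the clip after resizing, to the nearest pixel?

4192 px

In the 3078×1539 frame the clip fills the height: width = 1539 × 1.660 ≈ 2554.74 px.
Scaling 3078 → 5051 is ×1.6410, so the width becomes 2554.74 × 1.6410 ≈ 4192.33 px.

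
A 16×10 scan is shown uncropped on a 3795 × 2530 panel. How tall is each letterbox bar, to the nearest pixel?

16×10 is wider than 3×2, so it spans the full width.
The scan is 3795 × 10/16 ≈ 2371.88 px tall.
Black = 2530 − 2371.88 = 158.12 px, or 79.06 per bar.

79 px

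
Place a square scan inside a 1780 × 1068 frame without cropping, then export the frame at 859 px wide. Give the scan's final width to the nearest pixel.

Fitted into 1780×1068, the scan spans the height; its width is 1068 × 1/1 ≈ 1068.00 px.
The frame scales by 859/1780 = 0.4826; 1068.00 × 0.4826 ≈ 515.40 px.

515 px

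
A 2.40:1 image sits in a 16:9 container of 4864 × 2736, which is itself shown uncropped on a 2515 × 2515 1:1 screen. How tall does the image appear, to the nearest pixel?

1048 px

First fit — 2.40:1 into 4864×2736 spans the width: 4864.00 × 2026.67.
The 16:9 canvas is width-limited in 2515×2515, giving 2515.00 × 1414.69; scale factor 0.5171.
Applying the same ×0.5171: 2026.67 → 1047.92.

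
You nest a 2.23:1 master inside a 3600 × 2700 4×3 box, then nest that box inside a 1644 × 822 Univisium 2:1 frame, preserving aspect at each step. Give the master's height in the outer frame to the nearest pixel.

491 px

2.23:1 in 3600×2700: fills the width, so the master is 3600.00 × 1614.35.
4×3 in 1644×822: fills the height, so the intermediate becomes 1096.00 × 822.00 — a scale of ×0.3044.
So the master's height is 1614.35 × 0.3044 ≈ 491.48.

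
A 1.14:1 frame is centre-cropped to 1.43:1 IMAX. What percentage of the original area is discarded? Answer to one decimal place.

1.43:1 IMAX is wider than 1.14:1, so the crop keeps the full width and trims the height.
(1.140)/(1.430) ≈ 0.797 of the area survives, leaving 20.28% discarded.

20.3%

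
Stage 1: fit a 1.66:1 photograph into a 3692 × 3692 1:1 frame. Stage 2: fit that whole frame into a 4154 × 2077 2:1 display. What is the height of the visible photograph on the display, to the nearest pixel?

1251 px

Inside the 3692×3692 canvas the photograph is width-limited at 3692.00 × 2224.10.
Second fit — the 1:1 canvas into 4154×2077 spans the height: 2077.00 × 2077.00 (×0.5626 from 3692×3692).
So the photograph's height is 2224.10 × 0.5626 ≈ 1251.20.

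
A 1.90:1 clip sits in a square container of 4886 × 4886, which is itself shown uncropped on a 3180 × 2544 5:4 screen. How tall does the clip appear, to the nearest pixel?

1.90:1 in 4886×4886: fills the width, so the clip is 4886.00 × 2571.58.
Second fit — the square canvas into 3180×2544 spans the height: 2544.00 × 2544.00 (×0.5207 from 4886×4886).
So the clip's height is 2571.58 × 0.5207 ≈ 1338.95.

1339 px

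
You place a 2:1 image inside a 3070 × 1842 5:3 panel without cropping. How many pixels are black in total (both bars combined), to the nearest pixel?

942490 pixels

2:1 (2.000) > 5:3 (1.667), so the image fills the width.
The image is 3070 × 1/2 ≈ 1535.0000 px tall.
1842 − 1535.0000 = 307.0000 px of bars.
That's 307.0000 × 3070 ≈ 942490 black pixels.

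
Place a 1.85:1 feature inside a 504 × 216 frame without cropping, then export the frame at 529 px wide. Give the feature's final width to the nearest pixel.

In the 504×216 frame the feature fills the height: width = 216 × 1.850 ≈ 399.60 px.
Resizing to 529 px wide multiplies everything by 1.0496: 399.60 → 419.42 px.

419 px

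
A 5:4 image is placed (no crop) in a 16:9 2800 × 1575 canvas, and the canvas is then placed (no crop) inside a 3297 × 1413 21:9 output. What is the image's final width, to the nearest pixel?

First fit — 5:4 into 2800×1575 spans the height: 1968.75 × 1575.00.
16:9 in 3297×1413: fills the height, so the intermediate becomes 2512.00 × 1413.00 — a scale of ×0.8971.
So the image's width is 1968.75 × 0.8971 ≈ 1766.25.

1766 px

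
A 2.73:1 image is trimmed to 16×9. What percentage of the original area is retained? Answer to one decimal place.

The height stays; only width is cut (since 16×9 is narrower than 2.73:1).
Area ratio = (1.778)/(2.730) = 65.12% retained.

65.1%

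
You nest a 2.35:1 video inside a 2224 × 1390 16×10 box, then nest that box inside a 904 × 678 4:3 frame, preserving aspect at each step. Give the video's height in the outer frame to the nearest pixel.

Inside the 2224×1390 canvas the video is width-limited at 2224.00 × 946.38.
The 16×10 canvas is width-limited in 904×678, giving 904.00 × 565.00; scale factor 0.4065.
So the video's height is 946.38 × 0.4065 ≈ 384.68.

385 px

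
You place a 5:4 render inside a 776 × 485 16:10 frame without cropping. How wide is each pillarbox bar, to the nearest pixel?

85 px

5:4 is narrower than 16:10, so it spans the full height.
That makes the image 606.25 px wide (485 × 5/4).
Black = 776 − 606.25 = 169.75 px, or 84.88 per bar.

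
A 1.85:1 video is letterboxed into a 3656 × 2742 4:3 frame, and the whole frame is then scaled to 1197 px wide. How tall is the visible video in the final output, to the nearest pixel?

647 px

At 3656×2742 the video is width-limited, so height = 3656 / 1.850 ≈ 1976.22 px.
Scaling 3656 → 1197 is ×0.3274, so the height becomes 1976.22 × 0.3274 ≈ 647.03 px.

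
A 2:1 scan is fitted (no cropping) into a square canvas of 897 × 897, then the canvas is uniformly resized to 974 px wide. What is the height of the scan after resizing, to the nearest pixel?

487 px

In the 897×897 frame the scan fills the width: height = 897 × 1/2 ≈ 448.50 px.
Scaling 897 → 974 is ×1.0858, so the height becomes 448.50 × 1.0858 ≈ 487.00 px.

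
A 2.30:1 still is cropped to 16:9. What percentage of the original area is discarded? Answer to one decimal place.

22.7%

16:9 is narrower than 2.30:1, so the crop keeps the full height and trims the width.
Fraction kept = (1.778)/(2.300) ≈ 77.29%, so 22.71% is lost.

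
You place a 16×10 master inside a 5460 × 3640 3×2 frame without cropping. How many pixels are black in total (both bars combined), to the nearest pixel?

1242150 pixels

16×10 (1.600) > 3×2 (1.500), so the master fills the width.
Content height = 5460 × 10/16 ≈ 3412.5000 px.
Leftover height: 3640 − 3412.5000 = 227.5000 px.
Across the 5460-px span: 227.5000 × 5460 ≈ 1242150 px.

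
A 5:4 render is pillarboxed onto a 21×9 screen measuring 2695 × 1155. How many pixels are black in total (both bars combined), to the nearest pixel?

1445194 pixels

5:4 (1.250) < 21×9 (2.333), so the render fills the height.
Content width = 1155 × 5/4 ≈ 1443.7500 px.
Black = 2695 − 1443.7500 = 1251.2500 px.
Bar area = 1251.2500 × 1155 ≈ 1445194 px.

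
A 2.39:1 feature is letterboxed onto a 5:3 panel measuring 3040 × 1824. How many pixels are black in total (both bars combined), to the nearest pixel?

1678182 pixels

2.39:1 is wider than 5:3, so it spans the full width.
Content height = 3040 / 2.390 ≈ 1271.9665 px.
Leftover height: 1824 − 1271.9665 = 552.0335 px.
Bar area = 552.0335 × 3040 ≈ 1678182 px.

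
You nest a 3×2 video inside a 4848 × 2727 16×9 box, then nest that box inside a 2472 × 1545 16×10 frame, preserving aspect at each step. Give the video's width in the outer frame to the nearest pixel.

2086 px

Inside the 4848×2727 canvas the video is height-limited at 4090.50 × 2727.00.
The 16×9 canvas is width-limited in 2472×1545, giving 2472.00 × 1390.50; scale factor 0.5099.
So the video's width is 4090.50 × 0.5099 ≈ 2085.75.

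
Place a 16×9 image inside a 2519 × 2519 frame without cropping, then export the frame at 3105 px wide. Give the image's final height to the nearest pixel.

Fitted into 2519×2519, the image spans the width; its height is 2519 × 9/16 ≈ 1416.94 px.
The frame scales by 3105/2519 = 1.2326; 1416.94 × 1.2326 ≈ 1746.56 px.

1747 px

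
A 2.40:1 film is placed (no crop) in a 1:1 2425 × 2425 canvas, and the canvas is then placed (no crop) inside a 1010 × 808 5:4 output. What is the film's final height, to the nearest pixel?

337 px

Inside the 2425×2425 canvas the film is width-limited at 2425.00 × 1010.42.
Second fit — the 1:1 canvas into 1010×808 spans the height: 808.00 × 808.00 (×0.3332 from 2425×2425).
Applying the same ×0.3332: 1010.42 → 336.67.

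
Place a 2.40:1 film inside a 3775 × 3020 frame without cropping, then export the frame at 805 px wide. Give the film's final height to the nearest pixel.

In the 3775×3020 frame the film fills the width: height = 3775 / 2.400 ≈ 1572.92 px.
The frame scales by 805/3775 = 0.2132; 1572.92 × 0.2132 ≈ 335.42 px.

335 px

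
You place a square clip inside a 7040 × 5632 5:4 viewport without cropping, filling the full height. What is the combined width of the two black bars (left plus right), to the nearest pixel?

The clip is 5632 × 1/1 ≈ 5632.00 px wide.
Black = 7040 − 5632.00 = 1408.00 px.

1408 px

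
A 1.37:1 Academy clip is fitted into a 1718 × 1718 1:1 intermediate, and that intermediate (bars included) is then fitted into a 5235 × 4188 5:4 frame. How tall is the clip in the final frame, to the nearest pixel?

3057 px

Inside the 1718×1718 canvas the clip is width-limited at 1718.00 × 1254.01.
Second fit — the 1:1 canvas into 5235×4188 spans the height: 4188.00 × 4188.00 (×2.4377 from 1718×1718).
So the clip's height is 1254.01 × 2.4377 ≈ 3056.93.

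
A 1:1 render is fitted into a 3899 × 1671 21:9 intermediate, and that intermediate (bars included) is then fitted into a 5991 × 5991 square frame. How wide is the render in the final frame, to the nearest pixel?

2568 px

Inside the 3899×1671 canvas the render is height-limited at 1671.00 × 1671.00.
Second fit — the 21:9 canvas into 5991×5991 spans the width: 5991.00 × 2567.57 (×1.5365 from 3899×1671).
So the render's width is 1671.00 × 1.5365 ≈ 2567.57.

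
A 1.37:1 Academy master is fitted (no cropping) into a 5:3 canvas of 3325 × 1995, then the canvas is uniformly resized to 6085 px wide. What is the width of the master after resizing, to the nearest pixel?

Fitted into 3325×1995, the master spans the height; its width is 1995 × 1.370 ≈ 2733.15 px.
The frame scales by 6085/3325 = 1.8301; 2733.15 × 1.8301 ≈ 5001.87 px.

5002 px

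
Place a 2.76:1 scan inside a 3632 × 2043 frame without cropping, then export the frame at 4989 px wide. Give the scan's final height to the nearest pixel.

1808 px

Fitted into 3632×2043, the scan spans the width; its height is 3632 / 2.760 ≈ 1315.94 px.
Resizing to 4989 px wide multiplies everything by 1.3736: 1315.94 → 1807.61 px.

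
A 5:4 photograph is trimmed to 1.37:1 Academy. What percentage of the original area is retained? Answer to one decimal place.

1.37:1 Academy is wider than 5:4, so the crop keeps the full width and trims the height.
Fraction kept = (1.250)/(1.370) ≈ 91.24%.

91.2%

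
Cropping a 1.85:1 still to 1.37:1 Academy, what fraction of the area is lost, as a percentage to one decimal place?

25.9%

1.37:1 Academy is narrower than 1.85:1, so the crop keeps the full height and trims the width.
Area ratio = (1.370)/(1.850) = 74.05%; the remaining 25.95% is cropped out.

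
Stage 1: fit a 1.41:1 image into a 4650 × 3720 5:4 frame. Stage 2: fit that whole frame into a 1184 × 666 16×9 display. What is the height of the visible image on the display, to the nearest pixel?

First fit — 1.41:1 into 4650×3720 spans the width: 4650.00 × 3297.87.
5:4 in 1184×666: fills the height, so the intermediate becomes 832.50 × 666.00 — a scale of ×0.1790.
The image scales with it: height 3297.87 × 0.1790 ≈ 590.43.

590 px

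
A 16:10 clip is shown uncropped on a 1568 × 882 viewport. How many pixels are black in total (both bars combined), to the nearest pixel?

16:10 (1.600) < 16:9 (1.778), so the clip fills the height.
That makes the image 1411.2000 px wide (882 × 16/10).
1568 − 1411.2000 = 156.8000 px of bars.
That's 156.8000 × 882 ≈ 138298 black pixels.

138298 pixels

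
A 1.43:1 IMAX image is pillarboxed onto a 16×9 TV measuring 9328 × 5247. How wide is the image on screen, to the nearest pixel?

7503 px

1.43:1 IMAX (1.430) < 16×9 (1.778), so the image fills the height.
The image is 5247 × 1.430 ≈ 7503.21 px wide.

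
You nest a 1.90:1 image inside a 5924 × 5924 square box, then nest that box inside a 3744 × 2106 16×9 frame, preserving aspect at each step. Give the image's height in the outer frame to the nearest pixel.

Inside the 5924×5924 canvas the image is width-limited at 5924.00 × 3117.89.
Second fit — the square canvas into 3744×2106 spans the height: 2106.00 × 2106.00 (×0.3555 from 5924×5924).
Applying the same ×0.3555: 3117.89 → 1108.42.

1108 px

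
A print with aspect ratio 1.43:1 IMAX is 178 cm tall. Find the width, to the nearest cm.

255 cm

178 × 1.430 = 254.54.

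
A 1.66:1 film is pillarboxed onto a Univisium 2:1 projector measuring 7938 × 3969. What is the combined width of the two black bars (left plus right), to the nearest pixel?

1.66:1 (1.660) < Univisium 2:1 (2.000), so the film fills the height.
Content width = 3969 × 1.660 ≈ 6588.54 px.
Black = 7938 − 6588.54 = 1349.46 px.

1349 px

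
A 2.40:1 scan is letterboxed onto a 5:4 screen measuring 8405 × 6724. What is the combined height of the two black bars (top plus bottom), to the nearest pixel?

Since 2.400 > 1.250, the scan is width-limited.
That makes the image 3502.08 px tall (8405 / 2.400).
6724 − 3502.08 = 3221.92 px of bars.

3222 px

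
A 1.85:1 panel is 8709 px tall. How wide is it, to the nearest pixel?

16112 px

Width = 8709 × 1.850 = 16111.65.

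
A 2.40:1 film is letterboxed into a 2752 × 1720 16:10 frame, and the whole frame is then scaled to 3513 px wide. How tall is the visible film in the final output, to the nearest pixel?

In the 2752×1720 frame the film fills the width: height = 2752 / 2.400 ≈ 1146.67 px.
Scaling 2752 → 3513 is ×1.2765, so the height becomes 1146.67 × 1.2765 ≈ 1463.75 px.

1464 px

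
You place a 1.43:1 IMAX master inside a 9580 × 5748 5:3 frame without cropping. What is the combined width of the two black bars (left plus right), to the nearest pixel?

1.43:1 IMAX (1.430) < 5:3 (1.667), so the master fills the height.
The master is 5748 × 1.430 ≈ 8219.64 px wide.
9580 − 8219.64 = 1360.36 px of bars.

1360 px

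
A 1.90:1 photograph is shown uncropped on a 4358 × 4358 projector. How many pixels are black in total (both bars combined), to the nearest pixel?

8996288 pixels

1.90:1 (1.900) > square (1.000), so the photograph fills the width.
The photograph is 4358 / 1.900 ≈ 2293.6842 px tall.
Black = 4358 − 2293.6842 = 2064.3158 px.
That's 2064.3158 × 4358 ≈ 8996288 black pixels.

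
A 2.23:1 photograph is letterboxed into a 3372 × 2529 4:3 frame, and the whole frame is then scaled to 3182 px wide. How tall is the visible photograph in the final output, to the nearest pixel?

In the 3372×2529 frame the photograph fills the width: height = 3372 / 2.230 ≈ 1512.11 px.
Scaling 3372 → 3182 is ×0.9437, so the height becomes 1512.11 × 0.9437 ≈ 1426.91 px.

1427 px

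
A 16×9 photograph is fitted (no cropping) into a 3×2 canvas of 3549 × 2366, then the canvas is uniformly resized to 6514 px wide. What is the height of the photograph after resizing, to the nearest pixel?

Fitted into 3549×2366, the photograph spans the width; its height is 3549 × 9/16 ≈ 1996.31 px.
Scaling 3549 → 6514 is ×1.8354, so the height becomes 1996.31 × 1.8354 ≈ 3664.12 px.

3664 px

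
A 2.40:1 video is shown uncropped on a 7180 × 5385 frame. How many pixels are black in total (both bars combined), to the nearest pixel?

17184133 pixels

2.40:1 (2.400) > 4×3 (1.333), so the video fills the width.
The video is 7180 / 2.400 ≈ 2991.6667 px tall.
Leftover height: 5385 − 2991.6667 = 2393.3333 px.
That's 2393.3333 × 7180 ≈ 17184133 black pixels.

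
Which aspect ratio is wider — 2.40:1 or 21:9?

2.4 and 21:9 = 2.333; 2.4 > 2.333.

2.40:1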